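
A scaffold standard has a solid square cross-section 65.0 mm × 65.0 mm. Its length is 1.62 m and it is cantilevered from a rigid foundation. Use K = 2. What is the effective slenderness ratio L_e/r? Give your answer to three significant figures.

I = a⁴/12 = 65.0⁴/12 = 1.488×10^6 mm⁴
A = 4.225×10^3 mm²;  r_min = √(I/A) = √(1.488×10^6/4.225×10^3) = 18.76 mm
L_e = K·L = 2 × 1.62 m = 3.240 m = 3240.0 mm
λ = L_e / r_min = 3240.0 / 18.76 = 173

λ ≈ 173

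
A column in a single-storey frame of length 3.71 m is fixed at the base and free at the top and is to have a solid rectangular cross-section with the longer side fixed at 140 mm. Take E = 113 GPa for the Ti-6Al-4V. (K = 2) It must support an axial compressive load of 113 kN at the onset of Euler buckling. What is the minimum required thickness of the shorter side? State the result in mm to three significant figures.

b ≈ 78.2 mm

L_e = K·L = 2 × 3.71 = 7.420 m
Required I = P_cr·L_e²/(π²E) = 1.130×10^5 × 7.420² / (π² × 1.13×10^11) = 5.578×10^-6 m⁴
I_req = 5.578×10^6 mm⁴
Rectangle, weak axis: I_min = h·b³/12 with h = 140 mm fixed  ⇒  b = (12I/h)^(1/3) = 78.2 mm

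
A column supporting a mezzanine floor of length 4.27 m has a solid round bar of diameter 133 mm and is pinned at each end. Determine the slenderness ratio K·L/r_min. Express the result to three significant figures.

λ ≈ 128

For a solid circle r = d/4 = 133/4 = 33.25 mm
L_e = K·L = 1 × 4.27 m = 4.270 m = 4270.0 mm
λ = L_e / r_min = 4270.0 / 33.25 = 128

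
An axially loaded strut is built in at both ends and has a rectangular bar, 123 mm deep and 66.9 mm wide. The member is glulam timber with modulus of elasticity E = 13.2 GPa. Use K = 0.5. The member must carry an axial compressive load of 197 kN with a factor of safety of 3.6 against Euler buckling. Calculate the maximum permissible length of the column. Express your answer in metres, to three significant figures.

Buckling occurs about the weak axis: I_min = h·b³/12 with b = 66.9 mm (the shorter side).
I_min = 123×66.9³/12 = 3.069×10^6 mm⁴
I = 3.069×10^-6 m⁴
Required critical load P_cr = n·P = 3.6 × 197 = 709.2 kN = 7.092×10^5 N
From P_cr = π²EI/(K·L)²:  L = (1/K)·√(π²EI/P_cr) = (1/0.5)·√(π²×1.32×10^10×3.069×10^-6/7.092×10^5)
L = 1.50 m

L_max ≈ 1.50 m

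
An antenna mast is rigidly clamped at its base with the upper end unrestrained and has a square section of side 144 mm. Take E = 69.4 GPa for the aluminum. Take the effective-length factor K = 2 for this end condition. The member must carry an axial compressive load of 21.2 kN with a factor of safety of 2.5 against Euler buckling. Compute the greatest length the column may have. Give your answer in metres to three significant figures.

I = a⁴/12 = 144⁴/12 = 3.583×10^7 mm⁴
I = 3.583×10^-5 m⁴
Required critical load P_cr = n·P = 2.5 × 21.2 = 53.00 kN = 5.300×10^4 N
From P_cr = π²EI/(K·L)²:  L = (1/K)·√(π²EI/P_cr) = (1/2)·√(π²×6.94×10^10×3.583×10^-5/5.300×10^4)
L = 10.8 m

L_max ≈ 10.8 m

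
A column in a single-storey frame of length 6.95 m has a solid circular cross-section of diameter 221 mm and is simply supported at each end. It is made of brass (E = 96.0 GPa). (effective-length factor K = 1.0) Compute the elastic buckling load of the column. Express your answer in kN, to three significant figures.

I = πd⁴/64 = π×221⁴/64 = 1.171×10^8 mm⁴
I = 1.171×10^8 mm⁴ = 1.171×10^-4 m⁴
Effective length L_e = K·L = 1 × 6.95 = 6.950 m
P_cr = π²EI / L_e² = π² × 96.0×10⁹ × 1.171×10^-4 / 6.950² = 2.297×10^6 N

P_cr ≈ 2300 kN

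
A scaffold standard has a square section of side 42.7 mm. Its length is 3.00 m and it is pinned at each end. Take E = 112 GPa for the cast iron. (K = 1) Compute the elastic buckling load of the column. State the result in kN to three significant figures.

P_cr ≈ 34.0 kN

I = a⁴/12 = 42.7⁴/12 = 2.770×10^5 mm⁴
I = 2.770×10^5 mm⁴ = 2.770×10^-7 m⁴
Effective length L_e = K·L = 1 × 3.00 = 3.000 m
P_cr = π²EI / L_e² = π² × 112×10⁹ × 2.770×10^-7 / 3.000² = 3.403×10^4 N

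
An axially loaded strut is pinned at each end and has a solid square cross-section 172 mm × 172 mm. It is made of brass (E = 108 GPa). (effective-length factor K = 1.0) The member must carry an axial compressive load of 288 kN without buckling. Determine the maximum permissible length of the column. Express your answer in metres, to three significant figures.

I = a⁴/12 = 172⁴/12 = 7.293×10^7 mm⁴
I = 7.293×10^-5 m⁴
At the buckling limit P_cr = P = 2.880×10^5 N
From P_cr = π²EI/(K·L)²:  L = (1/K)·√(π²EI/P_cr) = (1/1)·√(π²×1.08×10^11×7.293×10^-5/2.880×10^5)
L = 16.4 m

L_max ≈ 16.4 m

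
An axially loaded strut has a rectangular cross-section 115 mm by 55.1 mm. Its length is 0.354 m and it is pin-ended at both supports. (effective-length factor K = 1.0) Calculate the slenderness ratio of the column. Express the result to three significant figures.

Buckling occurs about the weak axis: I_min = h·b³/12 with b = 55.1 mm (the shorter side).
I_min = 115×55.1³/12 = 1.603×10^6 mm⁴
A = 6.337×10^3 mm²;  r_min = √(I/A) = √(1.603×10^6/6.337×10^3) = 15.91 mm
L_e = K·L = 1 × 0.354 m = 0.3540 m = 354.00 mm
λ = L_e / r_min = 354.00 / 15.91 = 22.3

λ ≈ 22.3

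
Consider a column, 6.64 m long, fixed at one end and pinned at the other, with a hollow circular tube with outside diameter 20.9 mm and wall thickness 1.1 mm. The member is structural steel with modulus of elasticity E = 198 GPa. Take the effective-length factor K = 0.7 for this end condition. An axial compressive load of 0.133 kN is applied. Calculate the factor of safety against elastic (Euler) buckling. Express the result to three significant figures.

n ≈ 2.29

Inner diameter d_i = 20.9 − 2×1.1 = 18.70 mm
I = π(d_o⁴ − d_i⁴)/64 = π(20.9⁴ − 18.70⁴)/64 = 3.363×10^3 mm⁴
I = 3.363×10^3 mm⁴ = 3.363×10^-9 m⁴
Effective length L_e = K·L = 0.7 × 6.64 = 4.648 m
P_cr = π²EI / L_e² = π² × 198×10⁹ × 3.363×10^-9 / 4.648² = 304.2 N
Factor of safety n = P_cr / P = 0.30424 / 0.133 = 2.29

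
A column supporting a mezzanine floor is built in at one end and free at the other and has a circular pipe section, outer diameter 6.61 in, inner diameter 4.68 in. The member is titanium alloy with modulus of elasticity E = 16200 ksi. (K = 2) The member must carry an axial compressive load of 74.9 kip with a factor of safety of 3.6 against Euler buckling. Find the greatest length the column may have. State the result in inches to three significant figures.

d_o = 6.61 in, d_i = 4.68 in
I = π(d_o⁴ − d_i⁴)/64 = π(6.61⁴ − 4.680⁴)/64 = 70.16 in⁴
Required critical load P_cr = n·P = 3.6 × 74.9 = 269.6 kip = 2.696×10^5 lb
From P_cr = π²EI/(K·L)²:  L = (1/K)·√(π²EI/P_cr) = (1/2)·√(π²×1.62×10^7×70.16/2.696×10^5)
L = 102 in

L_max ≈ 102 in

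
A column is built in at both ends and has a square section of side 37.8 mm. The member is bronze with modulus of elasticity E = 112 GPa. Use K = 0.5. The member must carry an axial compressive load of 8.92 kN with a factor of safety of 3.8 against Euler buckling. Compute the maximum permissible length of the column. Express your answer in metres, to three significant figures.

L_max ≈ 4.71 m

I = a⁴/12 = 37.8⁴/12 = 1.701×10^5 mm⁴
I = 1.701×10^-7 m⁴
Required critical load P_cr = n·P = 3.8 × 8.92 = 33.90 kN = 3.390×10^4 N
From P_cr = π²EI/(K·L)²:  L = (1/K)·√(π²EI/P_cr) = (1/0.5)·√(π²×1.12×10^11×1.701×10^-7/3.390×10^4)
L = 4.71 m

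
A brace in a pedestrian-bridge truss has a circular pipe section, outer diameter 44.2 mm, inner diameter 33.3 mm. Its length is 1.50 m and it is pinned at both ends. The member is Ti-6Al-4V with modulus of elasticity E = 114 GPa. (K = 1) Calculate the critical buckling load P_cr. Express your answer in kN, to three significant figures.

d_o = 44.2 mm, d_i = 33.3 mm
I = π(d_o⁴ − d_i⁴)/64 = π(44.2⁴ − 33.30⁴)/64 = 1.270×10^5 mm⁴
I = 1.270×10^5 mm⁴ = 1.270×10^-7 m⁴
Effective length L_e = K·L = 1 × 1.50 = 1.500 m
P_cr = π²EI / L_e² = π² × 114×10⁹ × 1.270×10^-7 / 1.500² = 6.350×10^4 N

P_cr ≈ 63.5 kN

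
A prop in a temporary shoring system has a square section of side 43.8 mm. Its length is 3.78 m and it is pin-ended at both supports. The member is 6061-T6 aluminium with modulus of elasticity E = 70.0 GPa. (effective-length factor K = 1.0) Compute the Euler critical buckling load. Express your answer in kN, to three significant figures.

P_cr ≈ 14.8 kN

I = a⁴/12 = 43.8⁴/12 = 3.067×10^5 mm⁴
I = 3.067×10^5 mm⁴ = 3.067×10^-7 m⁴
Effective length L_e = K·L = 1 × 3.78 = 3.780 m
P_cr = π²EI / L_e² = π² × 70.0×10⁹ × 3.067×10^-7 / 3.780² = 1.483×10^4 N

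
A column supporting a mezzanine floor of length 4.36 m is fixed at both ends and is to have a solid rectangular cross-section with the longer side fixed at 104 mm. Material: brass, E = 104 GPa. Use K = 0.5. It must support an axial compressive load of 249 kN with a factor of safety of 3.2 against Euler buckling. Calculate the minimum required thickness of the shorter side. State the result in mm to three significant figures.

Required P_cr = n·P = 3.2 × 249 = 796.8 kN
L_e = K·L = 0.5 × 4.36 = 2.180 m
Required I = P_cr·L_e²/(π²E) = 7.968×10^5 × 2.180² / (π² × 1.04×10^11) = 3.689×10^-6 m⁴
I_req = 3.689×10^6 mm⁴
Rectangle, weak axis: I_min = h·b³/12 with h = 104 mm fixed  ⇒  b = (12I/h)^(1/3) = 75.2 mm

b ≈ 75.2 mm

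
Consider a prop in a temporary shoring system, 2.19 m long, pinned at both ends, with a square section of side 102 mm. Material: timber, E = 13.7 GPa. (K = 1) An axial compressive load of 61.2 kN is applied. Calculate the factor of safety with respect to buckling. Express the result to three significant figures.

n ≈ 4.16

I = a⁴/12 = 102⁴/12 = 9.020×10^6 mm⁴
I = 9.020×10^6 mm⁴ = 9.020×10^-6 m⁴
Effective length L_e = K·L = 1 × 2.19 = 2.190 m
P_cr = π²EI / L_e² = π² × 13.7×10⁹ × 9.020×10^-6 / 2.190² = 2.543×10^5 N
Factor of safety n = P_cr / P = 254.30 / 61.2 = 4.16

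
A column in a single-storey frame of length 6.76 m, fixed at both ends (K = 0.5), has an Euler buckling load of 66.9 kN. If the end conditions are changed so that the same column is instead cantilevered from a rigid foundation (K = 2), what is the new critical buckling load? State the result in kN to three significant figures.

P_cr ≈ 4.18 kN

P_cr ∝ 1/K², so P_cr,new = P_cr,old × (K_old/K_new)² = 66.9 × (0.5/2)²
= 66.9 × 0.06250 = 4.18 kN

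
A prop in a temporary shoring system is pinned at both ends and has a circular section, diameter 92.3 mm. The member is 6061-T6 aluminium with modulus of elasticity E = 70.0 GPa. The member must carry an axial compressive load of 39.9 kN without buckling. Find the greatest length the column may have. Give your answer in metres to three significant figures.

L_max ≈ 7.85 m

I = πd⁴/64 = π×92.3⁴/64 = 3.563×10^6 mm⁴
I = 3.563×10^-6 m⁴
At the buckling limit P_cr = P = 3.990×10^4 N
From P_cr = π²EI/(K·L)²:  L = (1/K)·√(π²EI/P_cr) = (1/1)·√(π²×7.00×10^10×3.563×10^-6/3.990×10^4)
L = 7.85 m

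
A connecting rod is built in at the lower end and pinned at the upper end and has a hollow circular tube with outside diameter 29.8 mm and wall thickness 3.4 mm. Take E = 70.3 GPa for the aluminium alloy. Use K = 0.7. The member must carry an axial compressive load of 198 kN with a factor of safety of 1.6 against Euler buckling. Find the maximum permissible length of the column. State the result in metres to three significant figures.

Inner diameter d_i = 29.8 − 2×3.4 = 23.00 mm
I = π(d_o⁴ − d_i⁴)/64 = π(29.8⁴ − 23.00⁴)/64 = 2.497×10^4 mm⁴
I = 2.497×10^-8 m⁴
Required critical load P_cr = n·P = 1.6 × 198 = 316.8 kN = 3.168×10^5 N
From P_cr = π²EI/(K·L)²:  L = (1/K)·√(π²EI/P_cr) = (1/0.7)·√(π²×7.03×10^10×2.497×10^-8/3.168×10^5)
L = 0.334 m

L_max ≈ 0.334 m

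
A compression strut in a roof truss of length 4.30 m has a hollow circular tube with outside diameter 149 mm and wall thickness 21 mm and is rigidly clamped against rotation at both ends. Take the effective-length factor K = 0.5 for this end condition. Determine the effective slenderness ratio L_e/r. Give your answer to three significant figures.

Inner diameter d_i = 149 − 2×21 = 107.0 mm
I = π(d_o⁴ − d_i⁴)/64 = π(149⁴ − 107.0⁴)/64 = 1.776×10^7 mm⁴
A = 8.445×10^3 mm²;  r_min = √(I/A) = √(1.776×10^7/8.445×10^3) = 45.86 mm
L_e = K·L = 0.5 × 4.30 m = 2.150 m = 2150.0 mm
λ = L_e / r_min = 2150.0 / 45.86 = 46.9

λ ≈ 46.9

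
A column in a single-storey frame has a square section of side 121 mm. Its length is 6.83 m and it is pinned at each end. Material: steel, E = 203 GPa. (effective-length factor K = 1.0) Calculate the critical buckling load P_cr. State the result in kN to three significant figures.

P_cr ≈ 767 kN

I = a⁴/12 = 121⁴/12 = 1.786×10^7 mm⁴
I = 1.786×10^7 mm⁴ = 1.786×10^-5 m⁴
Effective length L_e = K·L = 1 × 6.83 = 6.830 m
P_cr = π²EI / L_e² = π² × 203×10⁹ × 1.786×10^-5 / 6.830² = 7.672×10^5 N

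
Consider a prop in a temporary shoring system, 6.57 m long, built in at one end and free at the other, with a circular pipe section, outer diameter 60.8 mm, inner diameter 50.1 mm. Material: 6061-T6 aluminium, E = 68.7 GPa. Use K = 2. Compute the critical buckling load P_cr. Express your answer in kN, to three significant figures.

P_cr ≈ 1.42 kN

d_o = 60.8 mm, d_i = 50.1 mm
I = π(d_o⁴ − d_i⁴)/64 = π(60.8⁴ − 50.10⁴)/64 = 3.615×10^5 mm⁴
I = 3.615×10^5 mm⁴ = 3.615×10^-7 m⁴
Effective length L_e = K·L = 2 × 6.57 = 13.14 m
P_cr = π²EI / L_e² = π² × 68.7×10⁹ × 3.615×10^-7 / 13.14² = 1.420×10^3 N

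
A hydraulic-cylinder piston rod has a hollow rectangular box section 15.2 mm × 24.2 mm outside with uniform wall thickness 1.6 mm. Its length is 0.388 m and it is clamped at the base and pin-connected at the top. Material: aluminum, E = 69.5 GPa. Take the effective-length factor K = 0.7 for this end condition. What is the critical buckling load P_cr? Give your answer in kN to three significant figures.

P_cr ≈ 37.7 kN

Inner dimensions: h_i = 24.2 − 2×1.6 = 21.00 mm, b_i = 15.2 − 2×1.6 = 12.00 mm
Weak-axis I_min = (h_o·b_o³ − h_i·b_i³)/12 with b_o = 15.2, b_i = 12.00 mm (shorter outer/inner sides).
I_min = (24.2×15.2³ − 21.00×12.00³)/12 = 4.058×10^3 mm⁴
I = 4.058×10^3 mm⁴ = 4.058×10^-9 m⁴
Effective length L_e = K·L = 0.7 × 0.388 = 0.2716 m
P_cr = π²EI / L_e² = π² × 69.5×10⁹ × 4.058×10^-9 / 0.2716² = 3.774×10^4 N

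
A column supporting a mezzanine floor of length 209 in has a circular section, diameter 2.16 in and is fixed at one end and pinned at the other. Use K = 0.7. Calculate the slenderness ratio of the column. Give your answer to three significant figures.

For a solid circle r = d/4 = 2.16/4 = 0.5400 in
L_e = K·L = 0.7 × 209 = 146.3 in
λ = L_e / r_min = 146.30 / 0.5400 = 271

λ ≈ 271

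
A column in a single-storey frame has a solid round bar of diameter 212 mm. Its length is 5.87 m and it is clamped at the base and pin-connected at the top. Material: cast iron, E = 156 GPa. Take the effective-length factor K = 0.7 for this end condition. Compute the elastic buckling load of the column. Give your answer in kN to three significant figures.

P_cr ≈ 9040 kN

I = πd⁴/64 = π×212⁴/64 = 9.915×10^7 mm⁴
I = 9.915×10^7 mm⁴ = 9.915×10^-5 m⁴
Effective length L_e = K·L = 0.7 × 5.87 = 4.109 m
P_cr = π²EI / L_e² = π² × 156×10⁹ × 9.915×10^-5 / 4.109² = 9.042×10^6 N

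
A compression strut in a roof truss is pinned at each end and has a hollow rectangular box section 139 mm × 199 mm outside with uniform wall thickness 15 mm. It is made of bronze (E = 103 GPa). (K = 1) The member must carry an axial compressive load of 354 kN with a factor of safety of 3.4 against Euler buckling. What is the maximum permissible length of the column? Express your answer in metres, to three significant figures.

L_max ≈ 4.71 m

Inner dimensions: h_i = 199 − 2×15 = 169.0 mm, b_i = 139 − 2×15 = 109.0 mm
Weak-axis I_min = (h_o·b_o³ − h_i·b_i³)/12 with b_o = 139, b_i = 109.0 mm (shorter outer/inner sides).
I_min = (199×139³ − 169.0×109.0³)/12 = 2.630×10^7 mm⁴
I = 2.630×10^-5 m⁴
Required critical load P_cr = n·P = 3.4 × 354 = 1204 kN = 1.204×10^6 N
From P_cr = π²EI/(K·L)²:  L = (1/K)·√(π²EI/P_cr) = (1/1)·√(π²×1.03×10^11×2.630×10^-5/1.204×10^6)
L = 4.71 m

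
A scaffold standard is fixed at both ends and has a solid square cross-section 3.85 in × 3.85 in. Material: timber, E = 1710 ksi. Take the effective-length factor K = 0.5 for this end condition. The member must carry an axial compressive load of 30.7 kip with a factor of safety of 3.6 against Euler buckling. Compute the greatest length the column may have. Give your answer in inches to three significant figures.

I = a⁴/12 = 3.85⁴/12 = 18.31 in⁴
Required critical load P_cr = n·P = 3.6 × 30.7 = 110.5 kip = 1.105×10^5 lb
From P_cr = π²EI/(K·L)²:  L = (1/K)·√(π²EI/P_cr) = (1/0.5)·√(π²×1.71×10^6×18.31/1.105×10^5)
L = 106 in

L_max ≈ 106 in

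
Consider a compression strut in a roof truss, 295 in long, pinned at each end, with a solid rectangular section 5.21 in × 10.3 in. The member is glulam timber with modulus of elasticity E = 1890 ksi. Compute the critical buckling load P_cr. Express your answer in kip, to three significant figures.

P_cr ≈ 26.0 kip

Buckling occurs about the weak axis: I_min = h·b³/12 with b = 5.21 in (the shorter side).
I_min = 10.3×5.21³/12 = 121.4 in⁴
Effective length L_e = K·L = 1 × 295 = 295.0 in
P_cr = π²EI / L_e² = π² × 1890×10³ × 121.4 / 295.0² = 2.602×10^4 lb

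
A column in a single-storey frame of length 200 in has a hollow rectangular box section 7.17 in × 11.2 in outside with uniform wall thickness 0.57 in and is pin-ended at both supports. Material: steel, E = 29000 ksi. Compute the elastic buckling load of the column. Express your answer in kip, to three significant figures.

P_cr ≈ 1150 kip

Inner dimensions: h_i = 11.2 − 2×0.57 = 10.06 in, b_i = 7.17 − 2×0.57 = 6.030 in
Weak-axis I_min = (h_o·b_o³ − h_i·b_i³)/12 with b_o = 7.17, b_i = 6.030 in (shorter outer/inner sides).
I_min = (11.2×7.17³ − 10.06×6.030³)/12 = 160.2 in⁴
Effective length L_e = K·L = 1 × 200 = 200.0 in
P_cr = π²EI / L_e² = π² × 29000×10³ × 160.2 / 200.0² = 1.146×10^6 lb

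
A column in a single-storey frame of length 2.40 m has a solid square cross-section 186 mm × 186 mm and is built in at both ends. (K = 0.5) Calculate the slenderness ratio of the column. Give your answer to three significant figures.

λ ≈ 22.3

For a square r = a/√12 = 186/√12 = 53.69 mm
L_e = K·L = 0.5 × 2.40 m = 1.200 m = 1200.0 mm
λ = L_e / r_min = 1200.0 / 53.69 = 22.3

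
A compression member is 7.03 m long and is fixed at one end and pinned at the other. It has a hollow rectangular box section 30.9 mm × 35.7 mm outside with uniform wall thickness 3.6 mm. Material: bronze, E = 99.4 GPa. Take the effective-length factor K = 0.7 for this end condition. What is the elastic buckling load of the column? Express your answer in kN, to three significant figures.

Inner dimensions: h_i = 35.7 − 2×3.6 = 28.50 mm, b_i = 30.9 − 2×3.6 = 23.70 mm
Weak-axis I_min = (h_o·b_o³ − h_i·b_i³)/12 with b_o = 30.9, b_i = 23.70 mm (shorter outer/inner sides).
I_min = (35.7×30.9³ − 28.50×23.70³)/12 = 5.616×10^4 mm⁴
I = 5.616×10^4 mm⁴ = 5.616×10^-8 m⁴
Effective length L_e = K·L = 0.7 × 7.03 = 4.921 m
P_cr = π²EI / L_e² = π² × 99.4×10⁹ × 5.616×10^-8 / 4.921² = 2.275×10^3 N

P_cr ≈ 2.28 kN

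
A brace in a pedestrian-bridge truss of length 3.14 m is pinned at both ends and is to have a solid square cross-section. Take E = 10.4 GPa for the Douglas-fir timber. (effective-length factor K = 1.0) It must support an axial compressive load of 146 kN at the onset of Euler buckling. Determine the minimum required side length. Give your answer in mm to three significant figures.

a ≈ 114 mm

L_e = K·L = 1 × 3.14 = 3.140 m
Required I = P_cr·L_e²/(π²E) = 1.460×10^5 × 3.140² / (π² × 1.04×10^10) = 1.402×10^-5 m⁴
I_req = 1.402×10^7 mm⁴
Solid square: I = a⁴/12  ⇒  a = (12I)^(1/4) = (12×1.402×10^7)^(1/4) = 114 mm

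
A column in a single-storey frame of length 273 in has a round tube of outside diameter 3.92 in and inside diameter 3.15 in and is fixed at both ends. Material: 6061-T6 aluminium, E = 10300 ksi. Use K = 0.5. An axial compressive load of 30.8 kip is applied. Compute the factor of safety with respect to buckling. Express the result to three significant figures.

n ≈ 1.20

d_o = 3.92 in, d_i = 3.15 in
I = π(d_o⁴ − d_i⁴)/64 = π(3.92⁴ − 3.150⁴)/64 = 6.758 in⁴
Effective length L_e = K·L = 0.5 × 273 = 136.5 in
P_cr = π²EI / L_e² = π² × 10300×10³ × 6.758 / 136.5² = 3.687×10^4 lb
Factor of safety n = P_cr / P = 36.871 / 30.8 = 1.20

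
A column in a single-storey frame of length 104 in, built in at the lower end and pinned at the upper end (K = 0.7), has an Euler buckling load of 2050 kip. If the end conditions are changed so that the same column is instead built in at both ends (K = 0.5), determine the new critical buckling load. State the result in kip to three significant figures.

P_cr ≈ 4020 kip

P_cr ∝ 1/K², so P_cr,new = P_cr,old × (K_old/K_new)² = 2050 × (0.7/0.5)²
= 2050 × 1.960 = 4020 kip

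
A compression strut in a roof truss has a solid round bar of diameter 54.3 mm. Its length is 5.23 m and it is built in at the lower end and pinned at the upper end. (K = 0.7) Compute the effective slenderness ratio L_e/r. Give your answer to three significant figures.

λ ≈ 270

I = πd⁴/64 = π×54.3⁴/64 = 4.267×10^5 mm⁴
A = 2.316×10^3 mm²;  r_min = √(I/A) = √(4.267×10^5/2.316×10^3) = 13.58 mm
L_e = K·L = 0.7 × 5.23 m = 3.661 m = 3661.0 mm
λ = L_e / r_min = 3661.0 / 13.58 = 270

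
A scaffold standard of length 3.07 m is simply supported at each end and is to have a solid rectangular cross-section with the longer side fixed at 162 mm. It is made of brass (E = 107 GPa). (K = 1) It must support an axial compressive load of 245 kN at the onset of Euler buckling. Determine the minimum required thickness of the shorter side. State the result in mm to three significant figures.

b ≈ 54.5 mm

L_e = K·L = 1 × 3.07 = 3.070 m
Required I = P_cr·L_e²/(π²E) = 2.450×10^5 × 3.070² / (π² × 1.07×10^11) = 2.187×10^-6 m⁴
I_req = 2.187×10^6 mm⁴
Rectangle, weak axis: I_min = h·b³/12 with h = 162 mm fixed  ⇒  b = (12I/h)^(1/3) = 54.5 mm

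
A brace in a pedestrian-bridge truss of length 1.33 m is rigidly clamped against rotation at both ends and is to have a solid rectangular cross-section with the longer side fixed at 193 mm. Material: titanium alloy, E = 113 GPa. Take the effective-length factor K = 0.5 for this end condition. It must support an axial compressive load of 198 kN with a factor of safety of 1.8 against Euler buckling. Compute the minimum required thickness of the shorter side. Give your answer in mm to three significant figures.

Required P_cr = n·P = 1.8 × 198 = 356.4 kN
L_e = K·L = 0.5 × 1.33 = 0.6650 m
Required I = P_cr·L_e²/(π²E) = 3.564×10^5 × 0.6650² / (π² × 1.13×10^11) = 1.413×10^-7 m⁴
I_req = 1.413×10^5 mm⁴
Rectangle, weak axis: I_min = h·b³/12 with h = 193 mm fixed  ⇒  b = (12I/h)^(1/3) = 20.6 mm

b ≈ 20.6 mm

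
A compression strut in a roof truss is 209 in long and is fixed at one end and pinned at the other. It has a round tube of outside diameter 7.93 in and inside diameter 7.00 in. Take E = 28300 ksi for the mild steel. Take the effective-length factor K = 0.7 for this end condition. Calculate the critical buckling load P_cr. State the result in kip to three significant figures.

P_cr ≈ 995 kip

d_o = 7.93 in, d_i = 7.00 in
I = π(d_o⁴ − d_i⁴)/64 = π(7.93⁴ − 7.000⁴)/64 = 76.26 in⁴
Effective length L_e = K·L = 0.7 × 209 = 146.3 in
P_cr = π²EI / L_e² = π² × 28300×10³ × 76.26 / 146.3² = 9.951×10^5 lb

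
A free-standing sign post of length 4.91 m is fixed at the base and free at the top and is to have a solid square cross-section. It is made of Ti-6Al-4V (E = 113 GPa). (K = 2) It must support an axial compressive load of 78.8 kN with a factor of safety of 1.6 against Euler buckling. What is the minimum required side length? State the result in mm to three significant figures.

a ≈ 107 mm

Required P_cr = n·P = 1.6 × 78.8 = 126.1 kN
L_e = K·L = 2 × 4.91 = 9.820 m
Required I = P_cr·L_e²/(π²E) = 1.261×10^5 × 9.820² / (π² × 1.13×10^11) = 1.090×10^-5 m⁴
I_req = 1.090×10^7 mm⁴
Solid square: I = a⁴/12  ⇒  a = (12I)^(1/4) = (12×1.090×10^7)^(1/4) = 107 mm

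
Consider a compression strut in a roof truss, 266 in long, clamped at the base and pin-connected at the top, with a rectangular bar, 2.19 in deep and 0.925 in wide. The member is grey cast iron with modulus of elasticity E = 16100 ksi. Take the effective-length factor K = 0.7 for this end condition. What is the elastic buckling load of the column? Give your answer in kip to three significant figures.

P_cr ≈ 0.662 kip

Buckling occurs about the weak axis: I_min = h·b³/12 with b = 0.925 in (the shorter side).
I_min = 2.19×0.925³/12 = 0.1444 in⁴
Effective length L_e = K·L = 0.7 × 266 = 186.2 in
P_cr = π²EI / L_e² = π² × 16100×10³ × 0.1444 / 186.2² = 662.0 lb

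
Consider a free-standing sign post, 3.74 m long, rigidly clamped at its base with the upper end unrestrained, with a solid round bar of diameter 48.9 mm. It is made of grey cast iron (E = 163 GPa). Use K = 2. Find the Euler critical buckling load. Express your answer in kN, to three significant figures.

P_cr ≈ 8.07 kN

I = πd⁴/64 = π×48.9⁴/64 = 2.807×10^5 mm⁴
I = 2.807×10^5 mm⁴ = 2.807×10^-7 m⁴
Effective length L_e = K·L = 2 × 3.74 = 7.480 m
P_cr = π²EI / L_e² = π² × 163×10⁹ × 2.807×10^-7 / 7.480² = 8.070×10^3 N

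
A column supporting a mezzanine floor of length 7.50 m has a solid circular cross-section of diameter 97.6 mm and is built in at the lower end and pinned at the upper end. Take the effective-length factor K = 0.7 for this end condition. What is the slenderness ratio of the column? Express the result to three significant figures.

λ ≈ 215

I = πd⁴/64 = π×97.6⁴/64 = 4.454×10^6 mm⁴
A = 7.482×10^3 mm²;  r_min = √(I/A) = √(4.454×10^6/7.482×10^3) = 24.40 mm
L_e = K·L = 0.7 × 7.50 m = 5.250 m = 5250.0 mm
λ = L_e / r_min = 5250.0 / 24.40 = 215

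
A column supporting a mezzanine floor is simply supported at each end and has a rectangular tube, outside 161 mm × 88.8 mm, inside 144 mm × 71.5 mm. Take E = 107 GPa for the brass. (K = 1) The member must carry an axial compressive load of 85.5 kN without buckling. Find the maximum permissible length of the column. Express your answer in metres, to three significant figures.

Weak-axis I_min = (h_o·b_o³ − h_i·b_i³)/12 with b_o = 88.8, b_i = 71.50 mm (shorter outer/inner sides).
I_min = (161×88.8³ − 144.0×71.50³)/12 = 5.008×10^6 mm⁴
I = 5.008×10^-6 m⁴
At the buckling limit P_cr = P = 8.550×10^4 N
From P_cr = π²EI/(K·L)²:  L = (1/K)·√(π²EI/P_cr) = (1/1)·√(π²×1.07×10^11×5.008×10^-6/8.550×10^4)
L = 7.87 m

L_max ≈ 7.87 m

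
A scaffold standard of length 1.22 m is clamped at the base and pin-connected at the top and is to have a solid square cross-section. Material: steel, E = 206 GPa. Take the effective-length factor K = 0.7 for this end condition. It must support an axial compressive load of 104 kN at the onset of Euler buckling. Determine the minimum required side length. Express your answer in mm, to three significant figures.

a ≈ 25.9 mm

L_e = K·L = 0.7 × 1.22 = 0.8540 m
Required I = P_cr·L_e²/(π²E) = 1.040×10^5 × 0.8540² / (π² × 2.06×10^11) = 3.731×10^-8 m⁴
I_req = 3.731×10^4 mm⁴
Solid square: I = a⁴/12  ⇒  a = (12I)^(1/4) = (12×3.731×10^4)^(1/4) = 25.9 mm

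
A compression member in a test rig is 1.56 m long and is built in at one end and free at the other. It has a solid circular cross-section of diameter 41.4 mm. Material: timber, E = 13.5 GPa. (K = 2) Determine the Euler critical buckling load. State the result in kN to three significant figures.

P_cr ≈ 1.97 kN

I = πd⁴/64 = π×41.4⁴/64 = 1.442×10^5 mm⁴
I = 1.442×10^5 mm⁴ = 1.442×10^-7 m⁴
Effective length L_e = K·L = 2 × 1.56 = 3.120 m
P_cr = π²EI / L_e² = π² × 13.5×10⁹ × 1.442×10^-7 / 3.120² = 1.974×10^3 N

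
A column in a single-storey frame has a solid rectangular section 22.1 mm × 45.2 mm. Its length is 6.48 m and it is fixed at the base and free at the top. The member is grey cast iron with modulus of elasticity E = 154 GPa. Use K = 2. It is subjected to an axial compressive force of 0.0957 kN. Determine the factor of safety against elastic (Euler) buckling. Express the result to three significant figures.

n ≈ 3.84

Buckling occurs about the weak axis: I_min = h·b³/12 with b = 22.1 mm (the shorter side).
I_min = 45.2×22.1³/12 = 4.066×10^4 mm⁴
I = 4.066×10^4 mm⁴ = 4.066×10^-8 m⁴
Effective length L_e = K·L = 2 × 6.48 = 12.96 m
P_cr = π²EI / L_e² = π² × 154×10⁹ × 4.066×10^-8 / 12.96² = 367.9 N
Factor of safety n = P_cr / P = 0.36791 / 0.0957 = 3.84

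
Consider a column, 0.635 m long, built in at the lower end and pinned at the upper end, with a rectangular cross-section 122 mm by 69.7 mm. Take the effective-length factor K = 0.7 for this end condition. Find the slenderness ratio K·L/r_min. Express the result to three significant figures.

For a rectangle r_min = b/√12 = 69.7/√12 = 20.12 mm
L_e = K·L = 0.7 × 0.635 m = 0.4445 m = 444.50 mm
λ = L_e / r_min = 444.50 / 20.12 = 22.1

λ ≈ 22.1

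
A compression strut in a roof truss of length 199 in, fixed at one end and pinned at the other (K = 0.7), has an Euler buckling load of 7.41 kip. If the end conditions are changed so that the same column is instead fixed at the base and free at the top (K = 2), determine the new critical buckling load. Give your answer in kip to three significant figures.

P_cr ≈ 0.908 kip

P_cr ∝ 1/K², so P_cr,new = P_cr,old × (K_old/K_new)² = 7.41 × (0.7/2)²
= 7.41 × 0.1225 = 0.908 kip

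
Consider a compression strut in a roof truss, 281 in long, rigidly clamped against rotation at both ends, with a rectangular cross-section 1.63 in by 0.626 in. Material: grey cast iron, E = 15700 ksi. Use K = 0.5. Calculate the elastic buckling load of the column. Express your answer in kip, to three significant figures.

P_cr ≈ 0.262 kip

Buckling occurs about the weak axis: I_min = h·b³/12 with b = 0.626 in (the shorter side).
I_min = 1.63×0.626³/12 = 3.332×10^-2 in⁴
Effective length L_e = K·L = 0.5 × 281 = 140.5 in
P_cr = π²EI / L_e² = π² × 15700×10³ × 3.332×10^-2 / 140.5² = 261.6 lb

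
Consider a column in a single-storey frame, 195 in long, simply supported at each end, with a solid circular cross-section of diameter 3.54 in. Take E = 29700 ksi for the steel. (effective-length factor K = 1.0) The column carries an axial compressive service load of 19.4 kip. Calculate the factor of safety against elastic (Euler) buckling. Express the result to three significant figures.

I = πd⁴/64 = π×3.54⁴/64 = 7.709 in⁴
Effective length L_e = K·L = 1 × 195 = 195.0 in
P_cr = π²EI / L_e² = π² × 29700×10³ × 7.709 / 195.0² = 5.943×10^4 lb
Factor of safety n = P_cr / P = 59.425 / 19.4 = 3.06

n ≈ 3.06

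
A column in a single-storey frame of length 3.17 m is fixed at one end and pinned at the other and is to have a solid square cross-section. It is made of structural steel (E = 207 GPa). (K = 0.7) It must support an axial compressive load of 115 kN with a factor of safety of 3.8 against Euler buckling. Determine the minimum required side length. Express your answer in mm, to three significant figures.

Required P_cr = n·P = 3.8 × 115 = 437.0 kN
L_e = K·L = 0.7 × 3.17 = 2.219 m
Required I = P_cr·L_e²/(π²E) = 4.370×10^5 × 2.219² / (π² × 2.07×10^11) = 1.053×10^-6 m⁴
I_req = 1.053×10^6 mm⁴
Solid square: I = a⁴/12  ⇒  a = (12I)^(1/4) = (12×1.053×10^6)^(1/4) = 59.6 mm

a ≈ 59.6 mm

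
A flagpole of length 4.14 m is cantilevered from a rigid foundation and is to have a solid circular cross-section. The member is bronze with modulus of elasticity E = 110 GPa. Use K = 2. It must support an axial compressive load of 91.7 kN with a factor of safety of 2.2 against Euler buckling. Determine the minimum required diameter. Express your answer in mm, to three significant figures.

Required P_cr = n·P = 2.2 × 91.7 = 201.7 kN
L_e = K·L = 2 × 4.14 = 8.280 m
Required I = P_cr·L_e²/(π²E) = 2.017×10^5 × 8.280² / (π² × 1.10×10^11) = 1.274×10^-5 m⁴
I_req = 1.274×10^7 mm⁴
Solid circle: I = πd⁴/64  ⇒  d = (64I/π)^(1/4) = (64×1.274×10^7/π)^(1/4) = 127 mm

d ≈ 127 mm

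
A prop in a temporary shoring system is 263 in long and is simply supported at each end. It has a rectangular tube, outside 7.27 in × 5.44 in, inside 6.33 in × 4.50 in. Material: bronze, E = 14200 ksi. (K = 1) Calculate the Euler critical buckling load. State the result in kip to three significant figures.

P_cr ≈ 100 kip

Weak-axis I_min = (h_o·b_o³ − h_i·b_i³)/12 with b_o = 5.44, b_i = 4.500 in (shorter outer/inner sides).
I_min = (7.27×5.44³ − 6.330×4.500³)/12 = 49.46 in⁴
Effective length L_e = K·L = 1 × 263 = 263.0 in
P_cr = π²EI / L_e² = π² × 14200×10³ × 49.46 / 263.0² = 1.002×10^5 lb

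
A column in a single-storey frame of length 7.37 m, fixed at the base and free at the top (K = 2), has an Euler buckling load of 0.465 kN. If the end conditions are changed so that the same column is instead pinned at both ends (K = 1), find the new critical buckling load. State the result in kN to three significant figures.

P_cr ≈ 1.86 kN

P_cr ∝ 1/K², so P_cr,new = P_cr,old × (K_old/K_new)² = 0.465 × (2/1)²
= 0.465 × 4.000 = 1.86 kN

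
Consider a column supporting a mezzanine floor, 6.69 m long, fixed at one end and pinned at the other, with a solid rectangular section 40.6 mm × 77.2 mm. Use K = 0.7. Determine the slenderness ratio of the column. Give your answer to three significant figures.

Buckling occurs about the weak axis: I_min = h·b³/12 with b = 40.6 mm (the shorter side).
I_min = 77.2×40.6³/12 = 4.305×10^5 mm⁴
A = 3.134×10^3 mm²;  r_min = √(I/A) = √(4.305×10^5/3.134×10^3) = 11.72 mm
L_e = K·L = 0.7 × 6.69 m = 4.683 m = 4683.0 mm
λ = L_e / r_min = 4683.0 / 11.72 = 400

λ ≈ 400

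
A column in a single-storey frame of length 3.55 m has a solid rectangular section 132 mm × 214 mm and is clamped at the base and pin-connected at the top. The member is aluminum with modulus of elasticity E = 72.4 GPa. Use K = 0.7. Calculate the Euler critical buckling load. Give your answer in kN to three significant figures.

P_cr ≈ 4750 kN

Buckling occurs about the weak axis: I_min = h·b³/12 with b = 132 mm (the shorter side).
I_min = 214×132³/12 = 4.102×10^7 mm⁴
I = 4.102×10^7 mm⁴ = 4.102×10^-5 m⁴
Effective length L_e = K·L = 0.7 × 3.55 = 2.485 m
P_cr = π²EI / L_e² = π² × 72.4×10⁹ × 4.102×10^-5 / 2.485² = 4.746×10^6 N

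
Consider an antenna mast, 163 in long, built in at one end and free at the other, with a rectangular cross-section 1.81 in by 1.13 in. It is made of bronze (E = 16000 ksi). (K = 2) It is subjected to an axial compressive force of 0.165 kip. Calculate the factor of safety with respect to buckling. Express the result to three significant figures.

n ≈ 1.96

Buckling occurs about the weak axis: I_min = h·b³/12 with b = 1.13 in (the shorter side).
I_min = 1.81×1.13³/12 = 0.2176 in⁴
Effective length L_e = K·L = 2 × 163 = 326.0 in
P_cr = π²EI / L_e² = π² × 16000×10³ × 0.2176 / 326.0² = 323.4 lb
Factor of safety n = P_cr / P = 0.32338 / 0.165 = 1.96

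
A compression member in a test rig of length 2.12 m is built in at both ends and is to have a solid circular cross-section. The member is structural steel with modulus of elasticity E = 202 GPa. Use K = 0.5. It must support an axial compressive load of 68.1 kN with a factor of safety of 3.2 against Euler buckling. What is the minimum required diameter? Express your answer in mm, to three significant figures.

Required P_cr = n·P = 3.2 × 68.1 = 217.9 kN
L_e = K·L = 0.5 × 2.12 = 1.060 m
Required I = P_cr·L_e²/(π²E) = 2.179×10^5 × 1.060² / (π² × 2.02×10^11) = 1.228×10^-7 m⁴
I_req = 1.228×10^5 mm⁴
Solid circle: I = πd⁴/64  ⇒  d = (64I/π)^(1/4) = (64×1.228×10^5/π)^(1/4) = 39.8 mm

d ≈ 39.8 mm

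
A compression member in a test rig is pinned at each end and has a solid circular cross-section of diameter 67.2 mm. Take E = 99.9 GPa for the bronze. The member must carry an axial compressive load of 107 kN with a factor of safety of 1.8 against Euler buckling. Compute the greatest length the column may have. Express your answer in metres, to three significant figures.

L_max ≈ 2.26 m

I = πd⁴/64 = π×67.2⁴/64 = 1.001×10^6 mm⁴
I = 1.001×10^-6 m⁴
Required critical load P_cr = n·P = 1.8 × 107 = 192.6 kN = 1.926×10^5 N
From P_cr = π²EI/(K·L)²:  L = (1/K)·√(π²EI/P_cr) = (1/1)·√(π²×9.99×10^10×1.001×10^-6/1.926×10^5)
L = 2.26 m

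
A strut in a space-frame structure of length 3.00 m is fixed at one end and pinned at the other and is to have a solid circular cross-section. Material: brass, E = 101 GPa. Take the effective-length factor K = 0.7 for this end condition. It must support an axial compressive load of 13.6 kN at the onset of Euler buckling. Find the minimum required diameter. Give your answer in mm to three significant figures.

d ≈ 33.3 mm

L_e = K·L = 0.7 × 3.00 = 2.100 m
Required I = P_cr·L_e²/(π²E) = 1.360×10^4 × 2.100² / (π² × 1.01×10^11) = 6.017×10^-8 m⁴
I_req = 6.017×10^4 mm⁴
Solid circle: I = πd⁴/64  ⇒  d = (64I/π)^(1/4) = (64×6.017×10^4/π)^(1/4) = 33.3 mm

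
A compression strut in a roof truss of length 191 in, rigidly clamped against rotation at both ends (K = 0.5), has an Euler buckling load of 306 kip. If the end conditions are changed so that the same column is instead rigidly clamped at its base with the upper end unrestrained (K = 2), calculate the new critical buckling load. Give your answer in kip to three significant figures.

P_cr ≈ 19.1 kip

P_cr ∝ 1/K², so P_cr,new = P_cr,old × (K_old/K_new)² = 306 × (0.5/2)²
= 306 × 0.06250 = 19.1 kip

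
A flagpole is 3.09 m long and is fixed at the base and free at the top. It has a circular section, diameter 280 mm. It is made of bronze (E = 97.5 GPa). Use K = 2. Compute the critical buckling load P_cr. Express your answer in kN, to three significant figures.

P_cr ≈ 7600 kN

I = πd⁴/64 = π×280⁴/64 = 3.017×10^8 mm⁴
I = 3.017×10^8 mm⁴ = 3.017×10^-4 m⁴
Effective length L_e = K·L = 2 × 3.09 = 6.180 m
P_cr = π²EI / L_e² = π² × 97.5×10⁹ × 3.017×10^-4 / 6.180² = 7.602×10^6 N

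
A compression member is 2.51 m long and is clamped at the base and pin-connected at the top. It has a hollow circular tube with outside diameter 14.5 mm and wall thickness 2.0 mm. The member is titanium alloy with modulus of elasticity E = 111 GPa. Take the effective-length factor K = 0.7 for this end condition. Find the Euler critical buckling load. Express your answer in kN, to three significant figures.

P_cr ≈ 0.558 kN

Inner diameter d_i = 14.5 − 2×2.0 = 10.50 mm
I = π(d_o⁴ − d_i⁴)/64 = π(14.5⁴ − 10.50⁴)/64 = 1.573×10^3 mm⁴
I = 1.573×10^3 mm⁴ = 1.573×10^-9 m⁴
Effective length L_e = K·L = 0.7 × 2.51 = 1.757 m
P_cr = π²EI / L_e² = π² × 111×10⁹ × 1.573×10^-9 / 1.757² = 558.3 N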